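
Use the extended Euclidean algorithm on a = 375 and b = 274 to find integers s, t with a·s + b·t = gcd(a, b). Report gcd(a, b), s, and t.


Euclidean algorithm on (375, 274) — divide until remainder is 0:
  375 = 1 · 274 + 101
  274 = 2 · 101 + 72
  101 = 1 · 72 + 29
  72 = 2 · 29 + 14
  29 = 2 · 14 + 1
  14 = 14 · 1 + 0
gcd(375, 274) = 1.
Track Bezout coefficients alongside the remainders: start with r₀ = 375 = a·1 + b·0 (s = 1, t = 0) and r₁ = 274 = a·0 + b·1 (s = 0, t = 1); each new remainder r_{k+1} = r_{k-1} − q_k·r_k inherits s_{k+1} = s_{k-1} − q_k·s_k, t_{k+1} = t_{k-1} − q_k·t_k, so r_k = a·s_k + b·t_k at every step:
  q = 1: r = 101, s = 1 − 1·0 = 1, t = 0 − 1·1 = -1  (check: 375·1 + 274·(-1) = 101)
  q = 2: r = 72, s = 0 − 2·1 = -2, t = 1 − 2·(-1) = 3  (check: 375·(-2) + 274·3 = 72)
  q = 1: r = 29, s = 1 − 1·(-2) = 3, t = -1 − 1·3 = -4  (check: 375·3 + 274·(-4) = 29)
  q = 2: r = 14, s = -2 − 2·3 = -8, t = 3 − 2·(-4) = 11  (check: 375·(-8) + 274·11 = 14)
  q = 2: r = 1, s = 3 − 2·(-8) = 19, t = -4 − 2·11 = -26  (check: 375·19 + 274·(-26) = 1)
The row with r = 1 (the gcd) gives the Bezout coefficients s = 19, t = -26.
Result: 375 · (19) + 274 · (-26) = 1.

gcd(375, 274) = 1; s = 19, t = -26 (check: 375·19 + 274·(-26) = 1).


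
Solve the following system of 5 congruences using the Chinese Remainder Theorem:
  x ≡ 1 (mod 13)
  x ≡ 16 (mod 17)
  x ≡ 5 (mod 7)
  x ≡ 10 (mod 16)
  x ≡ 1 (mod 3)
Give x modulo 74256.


Product of moduli M = 13 · 17 · 7 · 16 · 3 = 74256.
Merge one congruence at a time:
  Start: x ≡ 1 (mod 13).
  Combine with x ≡ 16 (mod 17); new modulus lcm = 221.
    Write x = 1 + 13·t and substitute into x ≡ 16 (mod 17): 13·t ≡ 16 − 1 = 15 (mod 17).
    The inverse of 13 mod 17 is 4 (since 13·4 = 52 = 3·17 + 1), so t ≡ 4·15 = 60 ≡ 9 (mod 17).
    Then x = 1 + 13·9 = 118, valid modulo lcm(13, 17) = 221: x ≡ 118 (mod 221).
  Combine with x ≡ 5 (mod 7); new modulus lcm = 1547.
    Write x = 118 + 221·t and substitute into x ≡ 5 (mod 7): 221·t ≡ 5 − 118 = -113 (mod 7).
    Reduce coefficients mod 7: 4·t ≡ 6 (mod 7).
    The inverse of 4 mod 7 is 2 (since 4·2 = 8 = 1·7 + 1), so t ≡ 2·6 = 12 ≡ 5 (mod 7).
    Then x = 118 + 221·5 = 1223, valid modulo lcm(221, 7) = 1547: x ≡ 1223 (mod 1547).
  Combine with x ≡ 10 (mod 16); new modulus lcm = 24752.
    Write x = 1223 + 1547·t and substitute into x ≡ 10 (mod 16): 1547·t ≡ 10 − 1223 = -1213 (mod 16).
    Reduce coefficients mod 16: 11·t ≡ 3 (mod 16).
    The inverse of 11 mod 16 is 3 (since 11·3 = 33 = 2·16 + 1), so t ≡ 3·3 = 9 ≡ 9 (mod 16).
    Then x = 1223 + 1547·9 = 15146, valid modulo lcm(1547, 16) = 24752: x ≡ 15146 (mod 24752).
  Combine with x ≡ 1 (mod 3); new modulus lcm = 74256.
    Write x = 15146 + 24752·t and substitute into x ≡ 1 (mod 3): 24752·t ≡ 1 − 15146 = -15145 (mod 3).
    Reduce coefficients mod 3: 2·t ≡ 2 (mod 3).
    The inverse of 2 mod 3 is 2 (since 2·2 = 4 = 1·3 + 1), so t ≡ 2·2 = 4 ≡ 1 (mod 3).
    Then x = 15146 + 24752·1 = 39898, valid modulo lcm(24752, 3) = 74256: x ≡ 39898 (mod 74256).
Verify against each original: 39898 mod 13 = 1, 39898 mod 17 = 16, 39898 mod 7 = 5, 39898 mod 16 = 10, 39898 mod 3 = 1.

x ≡ 39898 (mod 74256).


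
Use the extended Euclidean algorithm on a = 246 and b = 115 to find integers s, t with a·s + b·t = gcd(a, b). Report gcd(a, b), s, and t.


Euclidean algorithm on (246, 115) — divide until remainder is 0:
  246 = 2 · 115 + 16
  115 = 7 · 16 + 3
  16 = 5 · 3 + 1
  3 = 3 · 1 + 0
gcd(246, 115) = 1.
Track Bezout coefficients alongside the remainders: start with r₀ = 246 = a·1 + b·0 (s = 1, t = 0) and r₁ = 115 = a·0 + b·1 (s = 0, t = 1); each new remainder r_{k+1} = r_{k-1} − q_k·r_k inherits s_{k+1} = s_{k-1} − q_k·s_k, t_{k+1} = t_{k-1} − q_k·t_k, so r_k = a·s_k + b·t_k at every step:
  q = 2: r = 16, s = 1 − 2·0 = 1, t = 0 − 2·1 = -2  (check: 246·1 + 115·(-2) = 16)
  q = 7: r = 3, s = 0 − 7·1 = -7, t = 1 − 7·(-2) = 15  (check: 246·(-7) + 115·15 = 3)
  q = 5: r = 1, s = 1 − 5·(-7) = 36, t = -2 − 5·15 = -77  (check: 246·36 + 115·(-77) = 1)
The row with r = 1 (the gcd) gives the Bezout coefficients s = 36, t = -77.
Result: 246 · (36) + 115 · (-77) = 1.

gcd(246, 115) = 1; s = 36, t = -77 (check: 246·36 + 115·(-77) = 1).


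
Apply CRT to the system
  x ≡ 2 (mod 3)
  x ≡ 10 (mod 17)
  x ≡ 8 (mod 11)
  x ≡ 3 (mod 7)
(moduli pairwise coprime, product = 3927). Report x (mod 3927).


Product of moduli M = 3 · 17 · 11 · 7 = 3927.
Merge one congruence at a time:
  Start: x ≡ 2 (mod 3).
  Combine with x ≡ 10 (mod 17); new modulus lcm = 51.
    Write x = 2 + 3·t and substitute into x ≡ 10 (mod 17): 3·t ≡ 10 − 2 = 8 (mod 17).
    The inverse of 3 mod 17 is 6 (since 3·6 = 18 = 1·17 + 1), so t ≡ 6·8 = 48 ≡ 14 (mod 17).
    Then x = 2 + 3·14 = 44, valid modulo lcm(3, 17) = 51: x ≡ 44 (mod 51).
  Combine with x ≡ 8 (mod 11); new modulus lcm = 561.
    Write x = 44 + 51·t and substitute into x ≡ 8 (mod 11): 51·t ≡ 8 − 44 = -36 (mod 11).
    Reduce coefficients mod 11: 7·t ≡ 8 (mod 11).
    The inverse of 7 mod 11 is 8 (since 7·8 = 56 = 5·11 + 1), so t ≡ 8·8 = 64 ≡ 9 (mod 11).
    Then x = 44 + 51·9 = 503, valid modulo lcm(51, 11) = 561: x ≡ 503 (mod 561).
  Combine with x ≡ 3 (mod 7); new modulus lcm = 3927.
    Write x = 503 + 561·t and substitute into x ≡ 3 (mod 7): 561·t ≡ 3 − 503 = -500 (mod 7).
    Reduce coefficients mod 7: 1·t ≡ 4 (mod 7).
    So t ≡ 4 (mod 7).
    Then x = 503 + 561·4 = 2747, valid modulo lcm(561, 7) = 3927: x ≡ 2747 (mod 3927).
Verify against each original: 2747 mod 3 = 2, 2747 mod 17 = 10, 2747 mod 11 = 8, 2747 mod 7 = 3.

x ≡ 2747 (mod 3927).


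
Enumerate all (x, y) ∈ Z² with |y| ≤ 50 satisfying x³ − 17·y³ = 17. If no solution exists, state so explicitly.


The equation is x³ - 17y³ = 17. For fixed y, x³ = 17·y³ + 17, so a solution requires the RHS to be a perfect cube.
Strategy: iterate y from -50 to 50, compute RHS = 17·y³ + 17, and check whether it is a (positive or negative) perfect cube.
Check small values of y:
  y = 0: RHS = 17 is not a perfect cube.
  y = 1: RHS = 34 is not a perfect cube.
  y = -1: RHS = 0 = (0)³ ⇒ x = 0 works.
  y = 2: RHS = 153 is not a perfect cube.
  y = -2: RHS = -119 is not a perfect cube.
  y = 3: RHS = 476 is not a perfect cube.
  y = -3: RHS = -442 is not a perfect cube.
Continuing the search up to |y| = 50 finds no further solutions beyond those listed.
Collected solutions: (0, -1).

Solutions (with |y| ≤ 50): (0, -1).


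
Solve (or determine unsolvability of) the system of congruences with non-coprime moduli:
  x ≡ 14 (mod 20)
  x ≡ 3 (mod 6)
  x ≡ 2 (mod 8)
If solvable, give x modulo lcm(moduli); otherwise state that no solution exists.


Moduli 20, 6, 8 are not pairwise coprime, so CRT works modulo lcm(m_i) when all pairwise compatibility conditions hold.
Pairwise compatibility: gcd(m_i, m_j) must divide a_i - a_j for every pair.
Merge one congruence at a time:
  Start: x ≡ 14 (mod 20).
  Combine with x ≡ 3 (mod 6): gcd(20, 6) = 2, and 3 - 14 = -11 is NOT divisible by 2.
    ⇒ system is inconsistent (no integer solution).

No solution (the system is inconsistent).


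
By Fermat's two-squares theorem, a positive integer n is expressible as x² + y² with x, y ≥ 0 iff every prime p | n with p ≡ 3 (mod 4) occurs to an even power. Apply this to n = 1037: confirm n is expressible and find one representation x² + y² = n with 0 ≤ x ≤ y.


Step 1: Factor n = 1037 = 17 · 61.
Step 2: Check the mod-4 condition on each prime factor: 17 ≡ 1 (mod 4), exponent 1; 61 ≡ 1 (mod 4), exponent 1.
All primes ≡ 3 (mod 4) appear to even exponent (or don't appear), so by the two-squares theorem n IS expressible as a sum of two squares.
Step 3: Build a representation. Here n = 17 · 61 is a product of primes ≡ 1 (mod 4). Each prime p ≡ 1 (mod 4) is itself a sum of two squares; find a² by testing p − a² for a perfect square:
  17: 17 − 1² = 16 = 4² ⇒ 17 = 1² + 4².
  61: 61 − 1² = 60, 61 − 2² = 57, 61 − 3² = 52, 61 − 4² = 45, 61 − 5² = 36 = 6² ⇒ 61 = 5² + 6².
  Combine using the Brahmagupta–Fibonacci identity (a² + b²)(c² + d²) = (ac − bd)² + (ad + bc)² = (ac + bd)² + (ad − bc)²:
  17 · 61 = 1037: from (1² + 4²)(5² + 6²), take (1·5 − 4·6, 1·6 + 4·5) = (5 − 24, 6 + 20) = (-19, 26); dropping signs (only squares matter) gives (19, 26); check 19² + 26² = 361 + 676 = 1037 ✓.
Step 4: Order so x ≤ y and verify: 19² + 26² = 361 + 676 = 1037 = n. ✓

n = 1037 = 19² + 26² (one valid representation with x ≤ y).


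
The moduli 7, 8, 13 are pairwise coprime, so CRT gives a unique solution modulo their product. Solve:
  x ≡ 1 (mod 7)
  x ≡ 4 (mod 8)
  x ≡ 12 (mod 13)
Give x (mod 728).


Moduli 7, 8, 13 are pairwise coprime; by CRT there is a unique solution modulo M = 7 · 8 · 13 = 728.
Solve pairwise, accumulating the modulus:
  Start with x ≡ 1 (mod 7).
  Combine with x ≡ 4 (mod 8): since gcd(7, 8) = 1, we get a unique residue mod 56.
    Write x = 1 + 7·t and substitute into x ≡ 4 (mod 8): 7·t ≡ 4 − 1 = 3 (mod 8).
    The inverse of 7 mod 8 is 7 (since 7·7 = 49 = 6·8 + 1), so t ≡ 7·3 = 21 ≡ 5 (mod 8).
    Then x = 1 + 7·5 = 36, valid modulo lcm(7, 8) = 56: x ≡ 36 (mod 56).
  Combine with x ≡ 12 (mod 13): since gcd(56, 13) = 1, we get a unique residue mod 728.
    Write x = 36 + 56·t and substitute into x ≡ 12 (mod 13): 56·t ≡ 12 − 36 = -24 (mod 13).
    Reduce coefficients mod 13: 4·t ≡ 2 (mod 13).
    The inverse of 4 mod 13 is 10 (since 4·10 = 40 = 3·13 + 1), so t ≡ 10·2 = 20 ≡ 7 (mod 13).
    Then x = 36 + 56·7 = 428, valid modulo lcm(56, 13) = 728: x ≡ 428 (mod 728).
Verify: 428 mod 7 = 1 ✓, 428 mod 8 = 4 ✓, 428 mod 13 = 12 ✓.

x ≡ 428 (mod 728).


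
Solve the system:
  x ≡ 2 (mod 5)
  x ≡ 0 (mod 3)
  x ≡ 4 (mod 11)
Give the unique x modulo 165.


Moduli 5, 3, 11 are pairwise coprime; by CRT there is a unique solution modulo M = 5 · 3 · 11 = 165.
Solve pairwise, accumulating the modulus:
  Start with x ≡ 2 (mod 5).
  Combine with x ≡ 0 (mod 3): since gcd(5, 3) = 1, we get a unique residue mod 15.
    Write x = 2 + 5·t and substitute into x ≡ 0 (mod 3): 5·t ≡ 0 − 2 = -2 (mod 3).
    Reduce coefficients mod 3: 2·t ≡ 1 (mod 3).
    The inverse of 2 mod 3 is 2 (since 2·2 = 4 = 1·3 + 1), so t ≡ 2·1 = 2 ≡ 2 (mod 3).
    Then x = 2 + 5·2 = 12, valid modulo lcm(5, 3) = 15: x ≡ 12 (mod 15).
  Combine with x ≡ 4 (mod 11): since gcd(15, 11) = 1, we get a unique residue mod 165.
    Write x = 12 + 15·t and substitute into x ≡ 4 (mod 11): 15·t ≡ 4 − 12 = -8 (mod 11).
    Reduce coefficients mod 11: 4·t ≡ 3 (mod 11).
    The inverse of 4 mod 11 is 3 (since 4·3 = 12 = 1·11 + 1), so t ≡ 3·3 = 9 ≡ 9 (mod 11).
    Then x = 12 + 15·9 = 147, valid modulo lcm(15, 11) = 165: x ≡ 147 (mod 165).
Verify: 147 mod 5 = 2 ✓, 147 mod 3 = 0 ✓, 147 mod 11 = 4 ✓.

x ≡ 147 (mod 165).


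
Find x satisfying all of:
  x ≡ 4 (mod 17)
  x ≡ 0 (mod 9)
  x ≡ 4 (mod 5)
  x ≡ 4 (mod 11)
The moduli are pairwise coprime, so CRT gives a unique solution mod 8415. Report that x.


Product of moduli M = 17 · 9 · 5 · 11 = 8415.
Merge one congruence at a time:
  Start: x ≡ 4 (mod 17).
  Combine with x ≡ 0 (mod 9); new modulus lcm = 153.
    Write x = 4 + 17·t and substitute into x ≡ 0 (mod 9): 17·t ≡ 0 − 4 = -4 (mod 9).
    Reduce coefficients mod 9: 8·t ≡ 5 (mod 9).
    The inverse of 8 mod 9 is 8 (since 8·8 = 64 = 7·9 + 1), so t ≡ 8·5 = 40 ≡ 4 (mod 9).
    Then x = 4 + 17·4 = 72, valid modulo lcm(17, 9) = 153: x ≡ 72 (mod 153).
  Combine with x ≡ 4 (mod 5); new modulus lcm = 765.
    Write x = 72 + 153·t and substitute into x ≡ 4 (mod 5): 153·t ≡ 4 − 72 = -68 (mod 5).
    Reduce coefficients mod 5: 3·t ≡ 2 (mod 5).
    The inverse of 3 mod 5 is 2 (since 3·2 = 6 = 1·5 + 1), so t ≡ 2·2 = 4 ≡ 4 (mod 5).
    Then x = 72 + 153·4 = 684, valid modulo lcm(153, 5) = 765: x ≡ 684 (mod 765).
  Combine with x ≡ 4 (mod 11); new modulus lcm = 8415.
    Write x = 684 + 765·t and substitute into x ≡ 4 (mod 11): 765·t ≡ 4 − 684 = -680 (mod 11).
    Reduce coefficients mod 11: 6·t ≡ 2 (mod 11).
    The inverse of 6 mod 11 is 2 (since 6·2 = 12 = 1·11 + 1), so t ≡ 2·2 = 4 ≡ 4 (mod 11).
    Then x = 684 + 765·4 = 3744, valid modulo lcm(765, 11) = 8415: x ≡ 3744 (mod 8415).
Verify against each original: 3744 mod 17 = 4, 3744 mod 9 = 0, 3744 mod 5 = 4, 3744 mod 11 = 4.

x ≡ 3744 (mod 8415).


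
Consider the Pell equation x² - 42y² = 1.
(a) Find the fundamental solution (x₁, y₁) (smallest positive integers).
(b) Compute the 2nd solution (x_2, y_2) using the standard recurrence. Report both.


Step 1: Find the fundamental solution (x₁, y₁) of x² - 42y² = 1.
  Expand √42 as a continued fraction. a₀ = ⌊√42⌋ = 6; iterate m_{k+1} = d_k·a_k − m_k, d_{k+1} = (42 − m_{k+1}²)/d_k, a_{k+1} = ⌊(a₀ + m_{k+1})/d_{k+1}⌋ (starting m₀ = 0, d₀ = 1), with convergents p_k = a_k·p_{k-1} + p_{k-2}, q_k = a_k·q_{k-1} + q_{k-2} (p₋₁ = 1, q₋₁ = 0):
  k = 0: a₀ = 6; p₀/q₀ = 6/1; p₀² − 42·q₀² = 36 − 42 = -6.
  k = 1: m = 6, d = 6, a = ⌊(6 + 6)/6⌋ = 2; p/q = (2·6 + 1)/(2·1 + 0) = 13/2; p² − 42·q² = 169 − 168 = 1.
  The first convergent with p² − 42·q² = 1 gives the fundamental solution (x₁, y₁) = (13, 2).
Step 2: Apply the recurrence (x_{n+1}, y_{n+1}) = (x₁x_n + 42y₁y_n, x₁y_n + y₁x_n) repeatedly.
  From (x_1, y_1) = (13, 2): x_2 = 13·13 + 42·2·2 = 337; y_2 = 13·2 + 2·13 = 52.
Step 3: Verify x_2² - 42·y_2² = 113569 - 113568 = 1 (should be 1). ✓

(x_1, y_1) = (13, 2); (x_2, y_2) = (337, 52).


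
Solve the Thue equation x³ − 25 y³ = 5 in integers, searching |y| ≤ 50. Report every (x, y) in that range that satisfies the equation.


The equation is x³ - 25y³ = 5. For fixed y, x³ = 25·y³ + 5, so a solution requires the RHS to be a perfect cube.
Strategy: iterate y from -50 to 50, compute RHS = 25·y³ + 5, and check whether it is a (positive or negative) perfect cube.
Check small values of y:
  y = 0: RHS = 5 is not a perfect cube.
  y = 1: RHS = 30 is not a perfect cube.
  y = -1: RHS = -20 is not a perfect cube.
  y = 2: RHS = 205 is not a perfect cube.
  y = -2: RHS = -195 is not a perfect cube.
  y = 3: RHS = 680 is not a perfect cube.
  y = -3: RHS = -670 is not a perfect cube.
Continuing the search up to |y| = 50 finds no solutions either.
No (x, y) in the scanned range satisfies the equation.

No integer solutions with |y| ≤ 50.


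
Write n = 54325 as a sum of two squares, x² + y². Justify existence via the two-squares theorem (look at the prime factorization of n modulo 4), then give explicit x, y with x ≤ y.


Step 1: Factor n = 54325 = 5^2 · 41 · 53.
Step 2: Check the mod-4 condition on each prime factor: 5 ≡ 1 (mod 4), exponent 2; 41 ≡ 1 (mod 4), exponent 1; 53 ≡ 1 (mod 4), exponent 1.
All primes ≡ 3 (mod 4) appear to even exponent (or don't appear), so by the two-squares theorem n IS expressible as a sum of two squares.
Step 3: Build a representation. Group n = k² · m with k = 5 and m = 41 · 53 = 2173 (a product of primes ≡ 1 (mod 4)); a representation of m scales to one of n via (k·x)² + (k·y)² = k²(x² + y²). Each prime p ≡ 1 (mod 4) is itself a sum of two squares; find a² by testing p − a² for a perfect square:
  41: 41 − 1² = 40, 41 − 2² = 37, 41 − 3² = 32, 41 − 4² = 25 = 5² ⇒ 41 = 4² + 5².
  53: 53 − 1² = 52, 53 − 2² = 49 = 7² ⇒ 53 = 2² + 7².
  Combine using the Brahmagupta–Fibonacci identity (a² + b²)(c² + d²) = (ac − bd)² + (ad + bc)² = (ac + bd)² + (ad − bc)²:
  41 · 53 = 2173: from (4² + 5²)(2² + 7²), take (4·2 − 5·7, 4·7 + 5·2) = (8 − 35, 28 + 10) = (-27, 38); dropping signs (only squares matter) gives (27, 38); check 27² + 38² = 729 + 1444 = 2173 ✓.
  Scale by k = 5: (5·27, 5·38) = (135, 190).
Step 4: Order so x ≤ y and verify: 135² + 190² = 18225 + 36100 = 54325 = n. ✓

n = 54325 = 135² + 190² (one valid representation with x ≤ y).


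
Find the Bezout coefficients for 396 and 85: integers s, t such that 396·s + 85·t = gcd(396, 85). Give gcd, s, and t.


Euclidean algorithm on (396, 85) — divide until remainder is 0:
  396 = 4 · 85 + 56
  85 = 1 · 56 + 29
  56 = 1 · 29 + 27
  29 = 1 · 27 + 2
  27 = 13 · 2 + 1
  2 = 2 · 1 + 0
gcd(396, 85) = 1.
Track Bezout coefficients alongside the remainders: start with r₀ = 396 = a·1 + b·0 (s = 1, t = 0) and r₁ = 85 = a·0 + b·1 (s = 0, t = 1); each new remainder r_{k+1} = r_{k-1} − q_k·r_k inherits s_{k+1} = s_{k-1} − q_k·s_k, t_{k+1} = t_{k-1} − q_k·t_k, so r_k = a·s_k + b·t_k at every step:
  q = 4: r = 56, s = 1 − 4·0 = 1, t = 0 − 4·1 = -4  (check: 396·1 + 85·(-4) = 56)
  q = 1: r = 29, s = 0 − 1·1 = -1, t = 1 − 1·(-4) = 5  (check: 396·(-1) + 85·5 = 29)
  q = 1: r = 27, s = 1 − 1·(-1) = 2, t = -4 − 1·5 = -9  (check: 396·2 + 85·(-9) = 27)
  q = 1: r = 2, s = -1 − 1·2 = -3, t = 5 − 1·(-9) = 14  (check: 396·(-3) + 85·14 = 2)
  q = 13: r = 1, s = 2 − 13·(-3) = 41, t = -9 − 13·14 = -191  (check: 396·41 + 85·(-191) = 1)
The row with r = 1 (the gcd) gives the Bezout coefficients s = 41, t = -191.
Result: 396 · (41) + 85 · (-191) = 1.

gcd(396, 85) = 1; s = 41, t = -191 (check: 396·41 + 85·(-191) = 1).


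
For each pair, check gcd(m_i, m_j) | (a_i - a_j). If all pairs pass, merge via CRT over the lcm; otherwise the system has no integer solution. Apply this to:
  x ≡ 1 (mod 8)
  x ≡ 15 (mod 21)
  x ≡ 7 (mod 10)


Moduli 8, 21, 10 are not pairwise coprime, so CRT works modulo lcm(m_i) when all pairwise compatibility conditions hold.
Pairwise compatibility: gcd(m_i, m_j) must divide a_i - a_j for every pair.
Merge one congruence at a time:
  Start: x ≡ 1 (mod 8).
  Combine with x ≡ 15 (mod 21): gcd(8, 21) = 1; 15 - 1 = 14, which IS divisible by 1, so compatible.
    Write x = 1 + 8·t and substitute into x ≡ 15 (mod 21): 8·t ≡ 15 − 1 = 14 (mod 21).
    The inverse of 8 mod 21 is 8 (since 8·8 = 64 = 3·21 + 1), so t ≡ 8·14 = 112 ≡ 7 (mod 21).
    Then x = 1 + 8·7 = 57, valid modulo lcm(8, 21) = 168: x ≡ 57 (mod 168).
  Combine with x ≡ 7 (mod 10): gcd(168, 10) = 2; 7 - 57 = -50, which IS divisible by 2, so compatible.
    Write x = 57 + 168·t and substitute into x ≡ 7 (mod 10): 168·t ≡ 7 − 57 = -50 (mod 10).
    Divide the congruence (and modulus) by g = 2: 84·t ≡ -25 (mod 5).
    Reduce coefficients mod 5: 4·t ≡ 0 (mod 5).
    The inverse of 4 mod 5 is 4 (since 4·4 = 16 = 3·5 + 1), so t ≡ 4·0 = 0 ≡ 0 (mod 5).
    Then x = 57 + 168·0 = 57, valid modulo lcm(168, 10) = 840: x ≡ 57 (mod 840).
Verify: 57 mod 8 = 1, 57 mod 21 = 15, 57 mod 10 = 7.

x ≡ 57 (mod 840).


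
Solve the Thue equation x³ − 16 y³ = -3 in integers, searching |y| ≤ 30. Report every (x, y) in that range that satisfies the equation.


The equation is x³ - 16y³ = -3. For fixed y, x³ = 16·y³ − 3, so a solution requires the RHS to be a perfect cube.
Strategy: iterate y from -30 to 30, compute RHS = 16·y³ − 3, and check whether it is a (positive or negative) perfect cube.
Check small values of y:
  y = 0: RHS = -3 is not a perfect cube.
  y = 1: RHS = 13 is not a perfect cube.
  y = -1: RHS = -19 is not a perfect cube.
  y = 2: RHS = 125 = (5)³ ⇒ x = 5 works.
  y = -2: RHS = -131 is not a perfect cube.
  y = 3: RHS = 429 is not a perfect cube.
  y = -3: RHS = -435 is not a perfect cube.
Continuing the search up to |y| = 30 finds no further solutions beyond those listed.
Collected solutions: (5, 2).

Solutions (with |y| ≤ 30): (5, 2).


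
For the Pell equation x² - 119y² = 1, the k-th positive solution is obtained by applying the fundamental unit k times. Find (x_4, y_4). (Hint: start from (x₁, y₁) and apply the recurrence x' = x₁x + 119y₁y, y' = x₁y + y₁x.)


Step 1: Find the fundamental solution (x₁, y₁) of x² - 119y² = 1.
  Expand √119 as a continued fraction. a₀ = ⌊√119⌋ = 10; iterate m_{k+1} = d_k·a_k − m_k, d_{k+1} = (119 − m_{k+1}²)/d_k, a_{k+1} = ⌊(a₀ + m_{k+1})/d_{k+1}⌋ (starting m₀ = 0, d₀ = 1), with convergents p_k = a_k·p_{k-1} + p_{k-2}, q_k = a_k·q_{k-1} + q_{k-2} (p₋₁ = 1, q₋₁ = 0):
  k = 0: a₀ = 10; p₀/q₀ = 10/1; p₀² − 119·q₀² = 100 − 119 = -19.
  k = 1: m = 10, d = 19, a = ⌊(10 + 10)/19⌋ = 1; p/q = (1·10 + 1)/(1·1 + 0) = 11/1; p² − 119·q² = 121 − 119 = 2.
  k = 2: m = 9, d = 2, a = ⌊(10 + 9)/2⌋ = 9; p/q = (9·11 + 10)/(9·1 + 1) = 109/10; p² − 119·q² = 11881 − 11900 = -19.
  k = 3: m = 9, d = 19, a = ⌊(10 + 9)/19⌋ = 1; p/q = (1·109 + 11)/(1·10 + 1) = 120/11; p² − 119·q² = 14400 − 14399 = 1.
  The first convergent with p² − 119·q² = 1 gives the fundamental solution (x₁, y₁) = (120, 11).
Step 2: Apply the recurrence (x_{n+1}, y_{n+1}) = (x₁x_n + 119y₁y_n, x₁y_n + y₁x_n) repeatedly.
  From (x_1, y_1) = (120, 11): x_2 = 120·120 + 119·11·11 = 28799; y_2 = 120·11 + 11·120 = 2640.
  From (x_2, y_2) = (28799, 2640): x_3 = 120·28799 + 119·11·2640 = 6911640; y_3 = 120·2640 + 11·28799 = 633589.
  From (x_3, y_3) = (6911640, 633589): x_4 = 120·6911640 + 119·11·633589 = 1658764801; y_4 = 120·633589 + 11·6911640 = 152058720.
Step 3: Verify x_4² - 119·y_4² = 2751500665036569601 - 2751500665036569600 = 1 (should be 1). ✓

(x_1, y_1) = (120, 11); (x_4, y_4) = (1658764801, 152058720).


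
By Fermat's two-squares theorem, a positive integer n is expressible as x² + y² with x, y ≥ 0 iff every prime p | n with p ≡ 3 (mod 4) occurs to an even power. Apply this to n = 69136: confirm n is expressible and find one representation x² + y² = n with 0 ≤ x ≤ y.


Step 1: Factor n = 69136 = 2^4 · 29 · 149.
Step 2: Check the mod-4 condition on each prime factor: 2 = 2 (special); 29 ≡ 1 (mod 4), exponent 1; 149 ≡ 1 (mod 4), exponent 1.
All primes ≡ 3 (mod 4) appear to even exponent (or don't appear), so by the two-squares theorem n IS expressible as a sum of two squares.
Step 3: Build a representation. Group n = k² · m with k = 4 and m = 29 · 149 = 4321 (a product of primes ≡ 1 (mod 4)); a representation of m scales to one of n via (k·x)² + (k·y)² = k²(x² + y²). Each prime p ≡ 1 (mod 4) is itself a sum of two squares; find a² by testing p − a² for a perfect square:
  29: 29 − 1² = 28, 29 − 2² = 25 = 5² ⇒ 29 = 2² + 5².
  149: 149 − 1² = 148, 149 − 2² = 145, 149 − 3² = 140, 149 − 4² = 133, 149 − 5² = 124, 149 − 6² = 113, 149 − 7² = 100 = 10² ⇒ 149 = 7² + 10².
  Combine using the Brahmagupta–Fibonacci identity (a² + b²)(c² + d²) = (ac − bd)² + (ad + bc)² = (ac + bd)² + (ad − bc)²:
  29 · 149 = 4321: from (2² + 5²)(7² + 10²), take (2·7 − 5·10, 2·10 + 5·7) = (14 − 50, 20 + 35) = (-36, 55); dropping signs (only squares matter) gives (36, 55); check 36² + 55² = 1296 + 3025 = 4321 ✓.
  Scale by k = 4: (4·36, 4·55) = (144, 220).
Step 4: Order so x ≤ y and verify: 144² + 220² = 20736 + 48400 = 69136 = n. ✓

n = 69136 = 144² + 220² (one valid representation with x ≤ y).


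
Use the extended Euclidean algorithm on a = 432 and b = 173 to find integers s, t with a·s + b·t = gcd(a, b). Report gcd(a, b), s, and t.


Euclidean algorithm on (432, 173) — divide until remainder is 0:
  432 = 2 · 173 + 86
  173 = 2 · 86 + 1
  86 = 86 · 1 + 0
gcd(432, 173) = 1.
Track Bezout coefficients alongside the remainders: start with r₀ = 432 = a·1 + b·0 (s = 1, t = 0) and r₁ = 173 = a·0 + b·1 (s = 0, t = 1); each new remainder r_{k+1} = r_{k-1} − q_k·r_k inherits s_{k+1} = s_{k-1} − q_k·s_k, t_{k+1} = t_{k-1} − q_k·t_k, so r_k = a·s_k + b·t_k at every step:
  q = 2: r = 86, s = 1 − 2·0 = 1, t = 0 − 2·1 = -2  (check: 432·1 + 173·(-2) = 86)
  q = 2: r = 1, s = 0 − 2·1 = -2, t = 1 − 2·(-2) = 5  (check: 432·(-2) + 173·5 = 1)
The row with r = 1 (the gcd) gives the Bezout coefficients s = -2, t = 5.
Result: 432 · (-2) + 173 · (5) = 1.

gcd(432, 173) = 1; s = -2, t = 5 (check: 432·(-2) + 173·5 = 1).


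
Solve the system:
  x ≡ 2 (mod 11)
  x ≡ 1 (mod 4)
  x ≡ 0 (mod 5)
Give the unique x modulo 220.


Moduli 11, 4, 5 are pairwise coprime; by CRT there is a unique solution modulo M = 11 · 4 · 5 = 220.
Solve pairwise, accumulating the modulus:
  Start with x ≡ 2 (mod 11).
  Combine with x ≡ 1 (mod 4): since gcd(11, 4) = 1, we get a unique residue mod 44.
    Write x = 2 + 11·t and substitute into x ≡ 1 (mod 4): 11·t ≡ 1 − 2 = -1 (mod 4).
    Reduce coefficients mod 4: 3·t ≡ 3 (mod 4).
    The inverse of 3 mod 4 is 3 (since 3·3 = 9 = 2·4 + 1), so t ≡ 3·3 = 9 ≡ 1 (mod 4).
    Then x = 2 + 11·1 = 13, valid modulo lcm(11, 4) = 44: x ≡ 13 (mod 44).
  Combine with x ≡ 0 (mod 5): since gcd(44, 5) = 1, we get a unique residue mod 220.
    Write x = 13 + 44·t and substitute into x ≡ 0 (mod 5): 44·t ≡ 0 − 13 = -13 (mod 5).
    Reduce coefficients mod 5: 4·t ≡ 2 (mod 5).
    The inverse of 4 mod 5 is 4 (since 4·4 = 16 = 3·5 + 1), so t ≡ 4·2 = 8 ≡ 3 (mod 5).
    Then x = 13 + 44·3 = 145, valid modulo lcm(44, 5) = 220: x ≡ 145 (mod 220).
Verify: 145 mod 11 = 2 ✓, 145 mod 4 = 1 ✓, 145 mod 5 = 0 ✓.

x ≡ 145 (mod 220).


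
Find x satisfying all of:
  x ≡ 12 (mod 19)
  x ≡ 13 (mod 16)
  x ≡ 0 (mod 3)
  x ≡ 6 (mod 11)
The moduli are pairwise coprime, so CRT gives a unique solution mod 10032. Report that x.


Product of moduli M = 19 · 16 · 3 · 11 = 10032.
Merge one congruence at a time:
  Start: x ≡ 12 (mod 19).
  Combine with x ≡ 13 (mod 16); new modulus lcm = 304.
    Write x = 12 + 19·t and substitute into x ≡ 13 (mod 16): 19·t ≡ 13 − 12 = 1 (mod 16).
    Reduce coefficients mod 16: 3·t ≡ 1 (mod 16).
    The inverse of 3 mod 16 is 11 (since 3·11 = 33 = 2·16 + 1), so t ≡ 11·1 = 11 ≡ 11 (mod 16).
    Then x = 12 + 19·11 = 221, valid modulo lcm(19, 16) = 304: x ≡ 221 (mod 304).
  Combine with x ≡ 0 (mod 3); new modulus lcm = 912.
    Write x = 221 + 304·t and substitute into x ≡ 0 (mod 3): 304·t ≡ 0 − 221 = -221 (mod 3).
    Reduce coefficients mod 3: 1·t ≡ 1 (mod 3).
    So t ≡ 1 (mod 3).
    Then x = 221 + 304·1 = 525, valid modulo lcm(304, 3) = 912: x ≡ 525 (mod 912).
  Combine with x ≡ 6 (mod 11); new modulus lcm = 10032.
    Write x = 525 + 912·t and substitute into x ≡ 6 (mod 11): 912·t ≡ 6 − 525 = -519 (mod 11).
    Reduce coefficients mod 11: 10·t ≡ 9 (mod 11).
    The inverse of 10 mod 11 is 10 (since 10·10 = 100 = 9·11 + 1), so t ≡ 10·9 = 90 ≡ 2 (mod 11).
    Then x = 525 + 912·2 = 2349, valid modulo lcm(912, 11) = 10032: x ≡ 2349 (mod 10032).
Verify against each original: 2349 mod 19 = 12, 2349 mod 16 = 13, 2349 mod 3 = 0, 2349 mod 11 = 6.

x ≡ 2349 (mod 10032).


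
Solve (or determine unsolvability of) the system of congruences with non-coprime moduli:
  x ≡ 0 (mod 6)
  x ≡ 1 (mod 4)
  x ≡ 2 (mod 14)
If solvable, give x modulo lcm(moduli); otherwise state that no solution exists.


Moduli 6, 4, 14 are not pairwise coprime, so CRT works modulo lcm(m_i) when all pairwise compatibility conditions hold.
Pairwise compatibility: gcd(m_i, m_j) must divide a_i - a_j for every pair.
Merge one congruence at a time:
  Start: x ≡ 0 (mod 6).
  Combine with x ≡ 1 (mod 4): gcd(6, 4) = 2, and 1 - 0 = 1 is NOT divisible by 2.
    ⇒ system is inconsistent (no integer solution).

No solution (the system is inconsistent).


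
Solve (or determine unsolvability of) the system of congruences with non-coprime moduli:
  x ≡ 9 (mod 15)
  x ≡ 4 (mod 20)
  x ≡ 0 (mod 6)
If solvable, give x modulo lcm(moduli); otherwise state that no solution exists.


Moduli 15, 20, 6 are not pairwise coprime, so CRT works modulo lcm(m_i) when all pairwise compatibility conditions hold.
Pairwise compatibility: gcd(m_i, m_j) must divide a_i - a_j for every pair.
Merge one congruence at a time:
  Start: x ≡ 9 (mod 15).
  Combine with x ≡ 4 (mod 20): gcd(15, 20) = 5; 4 - 9 = -5, which IS divisible by 5, so compatible.
    Write x = 9 + 15·t and substitute into x ≡ 4 (mod 20): 15·t ≡ 4 − 9 = -5 (mod 20).
    Divide the congruence (and modulus) by g = 5: 3·t ≡ -1 (mod 4).
    Reduce coefficients mod 4: 3·t ≡ 3 (mod 4).
    The inverse of 3 mod 4 is 3 (since 3·3 = 9 = 2·4 + 1), so t ≡ 3·3 = 9 ≡ 1 (mod 4).
    Then x = 9 + 15·1 = 24, valid modulo lcm(15, 20) = 60: x ≡ 24 (mod 60).
  Combine with x ≡ 0 (mod 6): gcd(60, 6) = 6; 0 - 24 = -24, which IS divisible by 6, so compatible.
    Write x = 24 + 60·t and substitute into x ≡ 0 (mod 6): 60·t ≡ 0 − 24 = -24 (mod 6).
    Divide the congruence (and modulus) by g = 6: 10·t ≡ -4 (mod 1).
    Modulo 1 every t works; take t = 0.
    Then x = 24 + 60·0 = 24, valid modulo lcm(60, 6) = 60: x ≡ 24 (mod 60).
Verify: 24 mod 15 = 9, 24 mod 20 = 4, 24 mod 6 = 0.

x ≡ 24 (mod 60).


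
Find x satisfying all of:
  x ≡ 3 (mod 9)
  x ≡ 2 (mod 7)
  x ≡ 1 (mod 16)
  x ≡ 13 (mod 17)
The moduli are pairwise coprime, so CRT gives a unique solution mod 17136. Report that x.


Product of moduli M = 9 · 7 · 16 · 17 = 17136.
Merge one congruence at a time:
  Start: x ≡ 3 (mod 9).
  Combine with x ≡ 2 (mod 7); new modulus lcm = 63.
    Write x = 3 + 9·t and substitute into x ≡ 2 (mod 7): 9·t ≡ 2 − 3 = -1 (mod 7).
    Reduce coefficients mod 7: 2·t ≡ 6 (mod 7).
    The inverse of 2 mod 7 is 4 (since 2·4 = 8 = 1·7 + 1), so t ≡ 4·6 = 24 ≡ 3 (mod 7).
    Then x = 3 + 9·3 = 30, valid modulo lcm(9, 7) = 63: x ≡ 30 (mod 63).
  Combine with x ≡ 1 (mod 16); new modulus lcm = 1008.
    Write x = 30 + 63·t and substitute into x ≡ 1 (mod 16): 63·t ≡ 1 − 30 = -29 (mod 16).
    Reduce coefficients mod 16: 15·t ≡ 3 (mod 16).
    The inverse of 15 mod 16 is 15 (since 15·15 = 225 = 14·16 + 1), so t ≡ 15·3 = 45 ≡ 13 (mod 16).
    Then x = 30 + 63·13 = 849, valid modulo lcm(63, 16) = 1008: x ≡ 849 (mod 1008).
  Combine with x ≡ 13 (mod 17); new modulus lcm = 17136.
    Write x = 849 + 1008·t and substitute into x ≡ 13 (mod 17): 1008·t ≡ 13 − 849 = -836 (mod 17).
    Reduce coefficients mod 17: 5·t ≡ 14 (mod 17).
    The inverse of 5 mod 17 is 7 (since 5·7 = 35 = 2·17 + 1), so t ≡ 7·14 = 98 ≡ 13 (mod 17).
    Then x = 849 + 1008·13 = 13953, valid modulo lcm(1008, 17) = 17136: x ≡ 13953 (mod 17136).
Verify against each original: 13953 mod 9 = 3, 13953 mod 7 = 2, 13953 mod 16 = 1, 13953 mod 17 = 13.

x ≡ 13953 (mod 17136).


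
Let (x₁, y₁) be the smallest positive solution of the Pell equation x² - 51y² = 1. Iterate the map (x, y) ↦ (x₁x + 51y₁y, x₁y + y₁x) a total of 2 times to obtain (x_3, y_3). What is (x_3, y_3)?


Step 1: Find the fundamental solution (x₁, y₁) of x² - 51y² = 1.
  Expand √51 as a continued fraction. a₀ = ⌊√51⌋ = 7; iterate m_{k+1} = d_k·a_k − m_k, d_{k+1} = (51 − m_{k+1}²)/d_k, a_{k+1} = ⌊(a₀ + m_{k+1})/d_{k+1}⌋ (starting m₀ = 0, d₀ = 1), with convergents p_k = a_k·p_{k-1} + p_{k-2}, q_k = a_k·q_{k-1} + q_{k-2} (p₋₁ = 1, q₋₁ = 0):
  k = 0: a₀ = 7; p₀/q₀ = 7/1; p₀² − 51·q₀² = 49 − 51 = -2.
  k = 1: m = 7, d = 2, a = ⌊(7 + 7)/2⌋ = 7; p/q = (7·7 + 1)/(7·1 + 0) = 50/7; p² − 51·q² = 2500 − 2499 = 1.
  The first convergent with p² − 51·q² = 1 gives the fundamental solution (x₁, y₁) = (50, 7).
Step 2: Apply the recurrence (x_{n+1}, y_{n+1}) = (x₁x_n + 51y₁y_n, x₁y_n + y₁x_n) repeatedly.
  From (x_1, y_1) = (50, 7): x_2 = 50·50 + 51·7·7 = 4999; y_2 = 50·7 + 7·50 = 700.
  From (x_2, y_2) = (4999, 700): x_3 = 50·4999 + 51·7·700 = 499850; y_3 = 50·700 + 7·4999 = 69993.
Step 3: Verify x_3² - 51·y_3² = 249850022500 - 249850022499 = 1 (should be 1). ✓

(x_1, y_1) = (50, 7); (x_3, y_3) = (499850, 69993).


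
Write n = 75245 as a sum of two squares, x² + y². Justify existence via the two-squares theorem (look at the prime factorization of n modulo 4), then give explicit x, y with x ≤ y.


Step 1: Factor n = 75245 = 5 · 101 · 149.
Step 2: Check the mod-4 condition on each prime factor: 5 ≡ 1 (mod 4), exponent 1; 101 ≡ 1 (mod 4), exponent 1; 149 ≡ 1 (mod 4), exponent 1.
All primes ≡ 3 (mod 4) appear to even exponent (or don't appear), so by the two-squares theorem n IS expressible as a sum of two squares.
Step 3: Build a representation. Here n = 5 · 101 · 149 is a product of primes ≡ 1 (mod 4). Each prime p ≡ 1 (mod 4) is itself a sum of two squares; find a² by testing p − a² for a perfect square:
  5: 5 − 1² = 4 = 2² ⇒ 5 = 1² + 2².
  101: 101 − 1² = 100 = 10² ⇒ 101 = 1² + 10².
  149: 149 − 1² = 148, 149 − 2² = 145, 149 − 3² = 140, 149 − 4² = 133, 149 − 5² = 124, 149 − 6² = 113, 149 − 7² = 100 = 10² ⇒ 149 = 7² + 10².
  Combine using the Brahmagupta–Fibonacci identity (a² + b²)(c² + d²) = (ac − bd)² + (ad + bc)² = (ac + bd)² + (ad − bc)²:
  5 · 101 = 505: from (1² + 2²)(1² + 10²), take (1·1 − 2·10, 1·10 + 2·1) = (1 − 20, 10 + 2) = (-19, 12); dropping signs (only squares matter) gives (19, 12); check 19² + 12² = 361 + 144 = 505 ✓.
  505 · 149 = 75245: from (19² + 12²)(7² + 10²), take (19·7 − 12·10, 19·10 + 12·7) = (133 − 120, 190 + 84) = (13, 274); check 13² + 274² = 169 + 75076 = 75245 ✓.
Step 4: Order so x ≤ y and verify: 13² + 274² = 169 + 75076 = 75245 = n. ✓

n = 75245 = 13² + 274² (one valid representation with x ≤ y).


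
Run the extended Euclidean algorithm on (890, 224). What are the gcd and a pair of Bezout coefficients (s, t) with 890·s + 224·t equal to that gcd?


Euclidean algorithm on (890, 224) — divide until remainder is 0:
  890 = 3 · 224 + 218
  224 = 1 · 218 + 6
  218 = 36 · 6 + 2
  6 = 3 · 2 + 0
gcd(890, 224) = 2.
Track Bezout coefficients alongside the remainders: start with r₀ = 890 = a·1 + b·0 (s = 1, t = 0) and r₁ = 224 = a·0 + b·1 (s = 0, t = 1); each new remainder r_{k+1} = r_{k-1} − q_k·r_k inherits s_{k+1} = s_{k-1} − q_k·s_k, t_{k+1} = t_{k-1} − q_k·t_k, so r_k = a·s_k + b·t_k at every step:
  q = 3: r = 218, s = 1 − 3·0 = 1, t = 0 − 3·1 = -3  (check: 890·1 + 224·(-3) = 218)
  q = 1: r = 6, s = 0 − 1·1 = -1, t = 1 − 1·(-3) = 4  (check: 890·(-1) + 224·4 = 6)
  q = 36: r = 2, s = 1 − 36·(-1) = 37, t = -3 − 36·4 = -147  (check: 890·37 + 224·(-147) = 2)
The row with r = 2 (the gcd) gives the Bezout coefficients s = 37, t = -147.
Result: 890 · (37) + 224 · (-147) = 2.

gcd(890, 224) = 2; s = 37, t = -147 (check: 890·37 + 224·(-147) = 2).


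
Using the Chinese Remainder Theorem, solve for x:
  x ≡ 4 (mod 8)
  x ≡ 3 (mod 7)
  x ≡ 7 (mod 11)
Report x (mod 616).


Moduli 8, 7, 11 are pairwise coprime; by CRT there is a unique solution modulo M = 8 · 7 · 11 = 616.
Solve pairwise, accumulating the modulus:
  Start with x ≡ 4 (mod 8).
  Combine with x ≡ 3 (mod 7): since gcd(8, 7) = 1, we get a unique residue mod 56.
    Write x = 4 + 8·t and substitute into x ≡ 3 (mod 7): 8·t ≡ 3 − 4 = -1 (mod 7).
    Reduce coefficients mod 7: 1·t ≡ 6 (mod 7).
    So t ≡ 6 (mod 7).
    Then x = 4 + 8·6 = 52, valid modulo lcm(8, 7) = 56: x ≡ 52 (mod 56).
  Combine with x ≡ 7 (mod 11): since gcd(56, 11) = 1, we get a unique residue mod 616.
    Write x = 52 + 56·t and substitute into x ≡ 7 (mod 11): 56·t ≡ 7 − 52 = -45 (mod 11).
    Reduce coefficients mod 11: 1·t ≡ 10 (mod 11).
    So t ≡ 10 (mod 11).
    Then x = 52 + 56·10 = 612, valid modulo lcm(56, 11) = 616: x ≡ 612 (mod 616).
Verify: 612 mod 8 = 4 ✓, 612 mod 7 = 3 ✓, 612 mod 11 = 7 ✓.

x ≡ 612 (mod 616).


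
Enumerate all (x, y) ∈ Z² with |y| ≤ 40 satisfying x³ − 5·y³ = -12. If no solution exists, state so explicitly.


The equation is x³ - 5y³ = -12. For fixed y, x³ = 5·y³ − 12, so a solution requires the RHS to be a perfect cube.
Strategy: iterate y from -40 to 40, compute RHS = 5·y³ − 12, and check whether it is a (positive or negative) perfect cube.
Check small values of y:
  y = 0: RHS = -12 is not a perfect cube.
  y = 1: RHS = -7 is not a perfect cube.
  y = -1: RHS = -17 is not a perfect cube.
  y = 2: RHS = 28 is not a perfect cube.
  y = -2: RHS = -52 is not a perfect cube.
  y = 3: RHS = 123 is not a perfect cube.
  y = -3: RHS = -147 is not a perfect cube.
Continuing the search up to |y| = 40 finds no solutions either.
No (x, y) in the scanned range satisfies the equation.

No integer solutions with |y| ≤ 40.


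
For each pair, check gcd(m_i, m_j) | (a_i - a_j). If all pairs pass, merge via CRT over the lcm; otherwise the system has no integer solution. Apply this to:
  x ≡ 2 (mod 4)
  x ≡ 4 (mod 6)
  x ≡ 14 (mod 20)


Moduli 4, 6, 20 are not pairwise coprime, so CRT works modulo lcm(m_i) when all pairwise compatibility conditions hold.
Pairwise compatibility: gcd(m_i, m_j) must divide a_i - a_j for every pair.
Merge one congruence at a time:
  Start: x ≡ 2 (mod 4).
  Combine with x ≡ 4 (mod 6): gcd(4, 6) = 2; 4 - 2 = 2, which IS divisible by 2, so compatible.
    Write x = 2 + 4·t and substitute into x ≡ 4 (mod 6): 4·t ≡ 4 − 2 = 2 (mod 6).
    Divide the congruence (and modulus) by g = 2: 2·t ≡ 1 (mod 3).
    The inverse of 2 mod 3 is 2 (since 2·2 = 4 = 1·3 + 1), so t ≡ 2·1 = 2 ≡ 2 (mod 3).
    Then x = 2 + 4·2 = 10, valid modulo lcm(4, 6) = 12: x ≡ 10 (mod 12).
  Combine with x ≡ 14 (mod 20): gcd(12, 20) = 4; 14 - 10 = 4, which IS divisible by 4, so compatible.
    Write x = 10 + 12·t and substitute into x ≡ 14 (mod 20): 12·t ≡ 14 − 10 = 4 (mod 20).
    Divide the congruence (and modulus) by g = 4: 3·t ≡ 1 (mod 5).
    The inverse of 3 mod 5 is 2 (since 3·2 = 6 = 1·5 + 1), so t ≡ 2·1 = 2 ≡ 2 (mod 5).
    Then x = 10 + 12·2 = 34, valid modulo lcm(12, 20) = 60: x ≡ 34 (mod 60).
Verify: 34 mod 4 = 2, 34 mod 6 = 4, 34 mod 20 = 14.

x ≡ 34 (mod 60).


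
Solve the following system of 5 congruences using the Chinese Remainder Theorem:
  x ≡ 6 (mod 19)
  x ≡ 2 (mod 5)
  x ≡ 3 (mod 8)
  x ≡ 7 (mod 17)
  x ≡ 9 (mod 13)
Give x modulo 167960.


Product of moduli M = 19 · 5 · 8 · 17 · 13 = 167960.
Merge one congruence at a time:
  Start: x ≡ 6 (mod 19).
  Combine with x ≡ 2 (mod 5); new modulus lcm = 95.
    Write x = 6 + 19·t and substitute into x ≡ 2 (mod 5): 19·t ≡ 2 − 6 = -4 (mod 5).
    Reduce coefficients mod 5: 4·t ≡ 1 (mod 5).
    The inverse of 4 mod 5 is 4 (since 4·4 = 16 = 3·5 + 1), so t ≡ 4·1 = 4 ≡ 4 (mod 5).
    Then x = 6 + 19·4 = 82, valid modulo lcm(19, 5) = 95: x ≡ 82 (mod 95).
  Combine with x ≡ 3 (mod 8); new modulus lcm = 760.
    Write x = 82 + 95·t and substitute into x ≡ 3 (mod 8): 95·t ≡ 3 − 82 = -79 (mod 8).
    Reduce coefficients mod 8: 7·t ≡ 1 (mod 8).
    The inverse of 7 mod 8 is 7 (since 7·7 = 49 = 6·8 + 1), so t ≡ 7·1 = 7 ≡ 7 (mod 8).
    Then x = 82 + 95·7 = 747, valid modulo lcm(95, 8) = 760: x ≡ 747 (mod 760).
  Combine with x ≡ 7 (mod 17); new modulus lcm = 12920.
    Write x = 747 + 760·t and substitute into x ≡ 7 (mod 17): 760·t ≡ 7 − 747 = -740 (mod 17).
    Reduce coefficients mod 17: 12·t ≡ 8 (mod 17).
    The inverse of 12 mod 17 is 10 (since 12·10 = 120 = 7·17 + 1), so t ≡ 10·8 = 80 ≡ 12 (mod 17).
    Then x = 747 + 760·12 = 9867, valid modulo lcm(760, 17) = 12920: x ≡ 9867 (mod 12920).
  Combine with x ≡ 9 (mod 13); new modulus lcm = 167960.
    Write x = 9867 + 12920·t and substitute into x ≡ 9 (mod 13): 12920·t ≡ 9 − 9867 = -9858 (mod 13).
    Reduce coefficients mod 13: 11·t ≡ 9 (mod 13).
    The inverse of 11 mod 13 is 6 (since 11·6 = 66 = 5·13 + 1), so t ≡ 6·9 = 54 ≡ 2 (mod 13).
    Then x = 9867 + 12920·2 = 35707, valid modulo lcm(12920, 13) = 167960: x ≡ 35707 (mod 167960).
Verify against each original: 35707 mod 19 = 6, 35707 mod 5 = 2, 35707 mod 8 = 3, 35707 mod 17 = 7, 35707 mod 13 = 9.

x ≡ 35707 (mod 167960).
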